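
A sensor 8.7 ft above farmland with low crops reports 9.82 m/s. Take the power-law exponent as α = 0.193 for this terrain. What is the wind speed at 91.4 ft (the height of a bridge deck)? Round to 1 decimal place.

15.5 m/s

Power-law profile: V₂ = V₁ · (z₂/z₁)^α
V₂ = 9.82 × (91.4/8.7)^0.193 = 9.82 × (10.5057)^0.193
    = 9.82 × 1.5745 = 15.4613 m/s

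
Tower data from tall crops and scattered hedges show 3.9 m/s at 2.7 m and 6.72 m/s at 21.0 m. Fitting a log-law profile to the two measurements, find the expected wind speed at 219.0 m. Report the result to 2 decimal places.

Log law: V ∝ ln(z/z₀). From the pair, with r = V₁/V₂ = 0.58036,
ln z₀ = (ln z₁ − r·ln z₂)/(1 − r) = (0.9933 − 0.58036×3.0445)/0.41964 = -1.8436 → z₀ = 0.1582 m
V₃ = V₁ · ln(z₃/z₀)/ln(z₁/z₀) = 3.9 × 7.2327/2.8369 = 9.9432 m/s

9.94 m/s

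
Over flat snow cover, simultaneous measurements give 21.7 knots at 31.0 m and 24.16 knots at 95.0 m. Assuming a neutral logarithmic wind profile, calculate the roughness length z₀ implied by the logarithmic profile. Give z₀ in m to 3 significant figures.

z₀ ≈ 0.00159 m

Log law: V(z) ∝ ln(z/z₀). With r = V₁/V₂ = 21.7/24.16 = 0.89818,
r · ln(z₂/z₀) = ln(z₁/z₀) ⇒ ln z₀ = (ln z₁ − r·ln z₂)/(1 − r)
ln z₀ = (3.43399 − 0.89818×4.55388) / 0.10182 = -6.4447
z₀ = exp(-6.4447) = 0.001589 m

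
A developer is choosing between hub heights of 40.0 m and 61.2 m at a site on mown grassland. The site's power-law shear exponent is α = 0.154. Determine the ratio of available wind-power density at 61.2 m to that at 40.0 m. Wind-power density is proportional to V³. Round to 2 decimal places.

Speed ratio: V_B/V_A = (z_B/z_A)^α = (61.2/40.0)^0.154 = (1.5300)^0.154 = 1.06768
Power-density ratio: P_B/P_A = (V_B/V_A)³ = (1.06768)³ = 1.21710

1.22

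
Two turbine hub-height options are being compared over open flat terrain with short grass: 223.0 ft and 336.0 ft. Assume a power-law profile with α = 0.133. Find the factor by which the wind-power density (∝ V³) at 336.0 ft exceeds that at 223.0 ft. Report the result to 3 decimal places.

Speed ratio: V_B/V_A = (z_B/z_A)^α = (336.0/223.0)^0.133 = (1.5067)^0.133 = 1.05604
Power-density ratio: P_B/P_A = (V_B/V_A)³ = (1.05604)³ = 1.17770

1.178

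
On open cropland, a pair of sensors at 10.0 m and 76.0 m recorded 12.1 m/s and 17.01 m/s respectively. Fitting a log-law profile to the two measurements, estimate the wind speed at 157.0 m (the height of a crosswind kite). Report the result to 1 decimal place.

Log law: V ∝ ln(z/z₀). From the pair, with r = V₁/V₂ = 0.71135,
ln z₀ = (ln z₁ − r·ln z₂)/(1 − r) = (2.3026 − 0.71135×4.3307)/0.28865 = -2.6955 → z₀ = 0.06751 m
V₃ = V₁ · ln(z₃/z₀)/ln(z₁/z₀) = 12.1 × 7.7517/4.9981 = 18.7664 m/s

18.8 m/s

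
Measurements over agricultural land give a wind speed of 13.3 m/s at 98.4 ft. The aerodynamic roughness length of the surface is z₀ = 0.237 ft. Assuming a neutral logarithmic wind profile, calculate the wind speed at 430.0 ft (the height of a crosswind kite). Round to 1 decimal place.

16.6 m/s

Log law: V(z) ∝ ln(z/z₀), so V₂/V₁ = ln(z₂/z₀) / ln(z₁/z₀).
ln(430.0/0.237) = 7.5035, ln(98.4/0.237) = 6.0287
V₂ = 13.3 × 7.5035/6.0287 = 13.3 × 1.2446 = 16.5534 m/s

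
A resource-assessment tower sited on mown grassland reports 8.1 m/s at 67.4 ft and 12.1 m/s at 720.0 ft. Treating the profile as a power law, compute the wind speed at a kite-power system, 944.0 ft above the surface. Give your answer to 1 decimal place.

First find α: α = ln(V₂/V₁)/ln(z₂/z₁) = ln(12.1/8.1)/ln(720.0/67.4) = 0.40134/2.36861 = 0.1694
Extrapolate from 720.0 ft to 944.0 ft: V₃ = 12.1 × (944.0/720.0)^0.1694 = 12.1 × 1.0470 = 12.6683 m/s

12.7 m/s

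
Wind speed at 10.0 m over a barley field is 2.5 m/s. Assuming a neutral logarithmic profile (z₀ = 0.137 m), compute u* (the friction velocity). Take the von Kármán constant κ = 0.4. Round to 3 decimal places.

Log law: V(z) = (u*/κ) · ln(z/z₀) ⇒ u* = κ · V / ln(z/z₀)
u* = 0.4 × 2.5 / ln(10.0/0.137) = 0.4 × 2.5 / 4.2904
   = 1.0000 / 4.2904 = 0.2331 m/s

u* ≈ 0.233 m/s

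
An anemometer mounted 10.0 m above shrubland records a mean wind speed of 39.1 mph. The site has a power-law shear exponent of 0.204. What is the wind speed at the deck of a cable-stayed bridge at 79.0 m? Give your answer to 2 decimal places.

Power-law profile: V₂ = V₁ · (z₂/z₁)^α
V₂ = 39.1 × (79.0/10.0)^0.204 = 39.1 × (7.9000)^0.204
    = 39.1 × 1.5245 = 59.6064 mph

59.61 mph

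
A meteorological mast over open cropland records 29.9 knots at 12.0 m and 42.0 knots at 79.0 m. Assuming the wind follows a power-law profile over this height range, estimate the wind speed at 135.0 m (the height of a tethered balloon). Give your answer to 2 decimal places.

First find α: α = ln(V₂/V₁)/ln(z₂/z₁) = ln(42.0/29.9)/ln(79.0/12.0) = 0.33981/1.88454 = 0.1803
Extrapolate from 79.0 m to 135.0 m: V₃ = 42.0 × (135.0/79.0)^0.1803 = 42.0 × 1.1014 = 46.2604 knots

46.26 knots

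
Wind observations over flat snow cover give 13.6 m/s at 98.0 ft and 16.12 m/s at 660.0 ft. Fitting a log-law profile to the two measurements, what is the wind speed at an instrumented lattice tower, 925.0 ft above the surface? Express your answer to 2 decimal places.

Log law: V ∝ ln(z/z₀). From the pair, with r = V₁/V₂ = 0.84367,
ln z₀ = (ln z₁ − r·ln z₂)/(1 − r) = (4.5850 − 0.84367×6.4922)/0.15633 = -5.7082 → z₀ = 0.003318 ft
V₃ = V₁ · ln(z₃/z₀)/ln(z₁/z₀) = 13.6 × 12.5380/10.2932 = 16.5660 m/s

16.57 m/s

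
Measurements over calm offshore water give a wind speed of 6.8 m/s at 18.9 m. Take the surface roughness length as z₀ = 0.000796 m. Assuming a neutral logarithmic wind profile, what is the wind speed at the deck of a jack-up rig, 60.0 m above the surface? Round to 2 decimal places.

7.58 m/s

Log law: V(z) ∝ ln(z/z₀), so V₂/V₁ = ln(z₂/z₀) / ln(z₁/z₀).
ln(60.0/0.000796) = 11.2303, ln(18.9/0.000796) = 10.0751
V₂ = 6.8 × 11.2303/10.0751 = 6.8 × 1.1147 = 7.5797 m/s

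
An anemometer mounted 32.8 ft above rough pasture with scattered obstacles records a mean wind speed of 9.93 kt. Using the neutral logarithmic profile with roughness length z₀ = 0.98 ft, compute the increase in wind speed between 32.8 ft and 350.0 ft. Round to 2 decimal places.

Log law: V₂ = V₁ · ln(z₂/z₀)/ln(z₁/z₀) = 9.93 × 5.8781/3.5106 = 16.6266 kt
ΔV = 16.6266 − 9.93 = 6.6966 kt

6.70 kt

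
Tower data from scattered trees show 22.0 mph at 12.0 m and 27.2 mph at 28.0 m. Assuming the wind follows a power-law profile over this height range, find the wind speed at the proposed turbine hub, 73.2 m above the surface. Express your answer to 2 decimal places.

First find α: α = ln(V₂/V₁)/ln(z₂/z₁) = ln(27.2/22.0)/ln(28.0/12.0) = 0.21217/0.84730 = 0.2504
Extrapolate from 28.0 m to 73.2 m: V₃ = 27.2 × (73.2/28.0)^0.2504 = 27.2 × 1.2721 = 34.6003 mph

34.60 mph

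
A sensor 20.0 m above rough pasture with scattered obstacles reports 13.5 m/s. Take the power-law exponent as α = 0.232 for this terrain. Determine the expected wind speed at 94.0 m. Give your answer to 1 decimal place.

19.3 m/s

Power-law profile: V₂ = V₁ · (z₂/z₁)^α
V₂ = 13.5 × (94.0/20.0)^0.232 = 13.5 × (4.7000)^0.232
    = 13.5 × 1.4319 = 19.3313 m/s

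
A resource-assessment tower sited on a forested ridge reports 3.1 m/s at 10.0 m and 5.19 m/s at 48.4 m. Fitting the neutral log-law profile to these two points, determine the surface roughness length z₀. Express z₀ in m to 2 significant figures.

z₀ ≈ 0.96 m

Log law: V(z) ∝ ln(z/z₀). With r = V₁/V₂ = 3.1/5.19 = 0.59730,
r · ln(z₂/z₀) = ln(z₁/z₀) ⇒ ln z₀ = (ln z₁ − r·ln z₂)/(1 − r)
ln z₀ = (2.30259 − 0.59730×3.87950) / 0.40270 = -0.0364
z₀ = exp(-0.0364) = 0.9643 m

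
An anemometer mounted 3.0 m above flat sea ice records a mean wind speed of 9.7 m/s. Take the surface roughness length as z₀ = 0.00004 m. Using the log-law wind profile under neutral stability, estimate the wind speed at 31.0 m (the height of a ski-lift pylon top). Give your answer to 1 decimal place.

Log law: V(z) ∝ ln(z/z₀), so V₂/V₁ = ln(z₂/z₀) / ln(z₁/z₀).
ln(31.0/0.00004) = 13.5606, ln(3.0/0.00004) = 11.2252
V₂ = 9.7 × 13.5606/11.2252 = 9.7 × 1.2080 = 11.7181 m/s

11.7 m/s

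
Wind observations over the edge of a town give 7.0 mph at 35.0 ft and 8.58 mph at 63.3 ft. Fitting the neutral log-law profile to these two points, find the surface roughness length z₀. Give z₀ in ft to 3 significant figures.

Log law: V(z) ∝ ln(z/z₀). With r = V₁/V₂ = 7.0/8.58 = 0.81585,
r · ln(z₂/z₀) = ln(z₁/z₀) ⇒ ln z₀ = (ln z₁ − r·ln z₂)/(1 − r)
ln z₀ = (3.55535 − 0.81585×4.14789) / 0.18415 = 0.9302
z₀ = exp(0.9302) = 2.535 ft

z₀ ≈ 2.53 ft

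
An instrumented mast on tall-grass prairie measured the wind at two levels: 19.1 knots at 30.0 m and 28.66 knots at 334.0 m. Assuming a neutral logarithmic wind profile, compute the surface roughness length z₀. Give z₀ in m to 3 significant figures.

Log law: V(z) ∝ ln(z/z₀). With r = V₁/V₂ = 19.1/28.66 = 0.66643,
r · ln(z₂/z₀) = ln(z₁/z₀) ⇒ ln z₀ = (ln z₁ − r·ln z₂)/(1 − r)
ln z₀ = (3.40120 − 0.66643×5.81114) / 0.33357 = -1.4136
z₀ = exp(-1.4136) = 0.2433 m

z₀ ≈ 0.243 m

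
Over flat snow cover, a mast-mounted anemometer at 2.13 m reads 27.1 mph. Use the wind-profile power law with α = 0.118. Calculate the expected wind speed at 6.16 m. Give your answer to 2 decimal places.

Power-law profile: V₂ = V₁ · (z₂/z₁)^α
V₂ = 27.1 × (6.16/2.13)^0.118 = 27.1 × (2.8920)^0.118
    = 27.1 × 1.1335 = 30.7179 mph

30.72 mph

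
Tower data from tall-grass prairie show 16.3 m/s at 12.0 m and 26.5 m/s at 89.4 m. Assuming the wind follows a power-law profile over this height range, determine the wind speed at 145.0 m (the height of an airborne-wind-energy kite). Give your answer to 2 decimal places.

29.79 m/s

First find α: α = ln(V₂/V₁)/ln(z₂/z₁) = ln(26.5/16.3)/ln(89.4/12.0) = 0.48598/2.00821 = 0.2420
Extrapolate from 89.4 m to 145.0 m: V₃ = 26.5 × (145.0/89.4)^0.2420 = 26.5 × 1.1242 = 29.7901 m/s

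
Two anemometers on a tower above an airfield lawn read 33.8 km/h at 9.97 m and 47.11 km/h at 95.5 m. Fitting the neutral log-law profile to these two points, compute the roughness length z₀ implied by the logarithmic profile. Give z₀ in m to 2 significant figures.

Log law: V(z) ∝ ln(z/z₀). With r = V₁/V₂ = 33.8/47.11 = 0.71747,
r · ln(z₂/z₀) = ln(z₁/z₀) ⇒ ln z₀ = (ln z₁ − r·ln z₂)/(1 − r)
ln z₀ = (2.29958 − 0.71747×4.55913) / 0.28253 = -3.4384
z₀ = exp(-3.4384) = 0.03212 m

z₀ ≈ 0.032 m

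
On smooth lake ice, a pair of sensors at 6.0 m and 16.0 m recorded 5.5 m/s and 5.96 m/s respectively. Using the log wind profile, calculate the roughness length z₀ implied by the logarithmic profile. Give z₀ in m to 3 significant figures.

Log law: V(z) ∝ ln(z/z₀). With r = V₁/V₂ = 5.5/5.96 = 0.92282,
r · ln(z₂/z₀) = ln(z₁/z₀) ⇒ ln z₀ = (ln z₁ − r·ln z₂)/(1 − r)
ln z₀ = (1.79176 − 0.92282×2.77259) / 0.07718 = -9.9355
z₀ = exp(-9.9355) = 0.00004842 m

z₀ ≈ 0.0000484 m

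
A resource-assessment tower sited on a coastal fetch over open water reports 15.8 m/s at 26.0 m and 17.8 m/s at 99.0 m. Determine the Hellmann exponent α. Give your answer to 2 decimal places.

Power law: V₂/V₁ = (z₂/z₁)^α ⇒ α = ln(V₂/V₁) / ln(z₂/z₁)
α = ln(17.8/15.8) / ln(99.0/26.0) = ln(1.1266) / ln(3.8077)
  = 0.11919 / 1.33702 = 0.08914

α ≈ 0.09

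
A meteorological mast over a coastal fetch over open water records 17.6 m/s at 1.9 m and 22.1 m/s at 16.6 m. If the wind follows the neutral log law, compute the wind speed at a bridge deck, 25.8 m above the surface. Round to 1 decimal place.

Log law: V ∝ ln(z/z₀). From the pair, with r = V₁/V₂ = 0.79638,
ln z₀ = (ln z₁ − r·ln z₂)/(1 − r) = (0.6419 − 0.79638×2.8094)/0.20362 = -7.8357 → z₀ = 0.0003954 m
V₃ = V₁ · ln(z₃/z₀)/ln(z₁/z₀) = 17.6 × 11.0860/8.4775 = 23.0155 m/s

23.0 m/s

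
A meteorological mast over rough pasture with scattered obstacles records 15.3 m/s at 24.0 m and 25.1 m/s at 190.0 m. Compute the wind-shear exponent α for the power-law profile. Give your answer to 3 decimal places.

α ≈ 0.239

Power law: V₂/V₁ = (z₂/z₁)^α ⇒ α = ln(V₂/V₁) / ln(z₂/z₁)
α = ln(25.1/15.3) / ln(190.0/24.0) = ln(1.6405) / ln(7.9167)
  = 0.49502 / 2.06897 = 0.23926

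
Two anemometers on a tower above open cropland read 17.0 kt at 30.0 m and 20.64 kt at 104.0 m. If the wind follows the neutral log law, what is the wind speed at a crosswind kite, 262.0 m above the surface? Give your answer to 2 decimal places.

Log law: V ∝ ln(z/z₀). From the pair, with r = V₁/V₂ = 0.82364,
ln z₀ = (ln z₁ − r·ln z₂)/(1 − r) = (3.4012 − 0.82364×4.6444)/0.17636 = -2.4049 → z₀ = 0.09027 m
V₃ = V₁ · ln(z₃/z₀)/ln(z₁/z₀) = 17.0 × 7.9733/5.8061 = 23.3453 kt

23.35 kt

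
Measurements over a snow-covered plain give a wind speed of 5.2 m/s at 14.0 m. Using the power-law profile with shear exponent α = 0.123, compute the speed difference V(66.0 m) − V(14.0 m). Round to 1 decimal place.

1.1 m/s

Power law: V₂ = V₁ · (z₂/z₁)^α = 5.2 × (4.7143)^0.123 = 6.2926 m/s
ΔV = 6.2926 − 5.2 = 1.0926 m/s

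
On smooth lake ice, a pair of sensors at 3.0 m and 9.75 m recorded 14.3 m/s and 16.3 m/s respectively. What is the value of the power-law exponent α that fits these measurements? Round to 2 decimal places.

α ≈ 0.11

Power law: V₂/V₁ = (z₂/z₁)^α ⇒ α = ln(V₂/V₁) / ln(z₂/z₁)
α = ln(16.3/14.3) / ln(9.75/3.0) = ln(1.1399) / ln(3.2500)
  = 0.13091 / 1.17865 = 0.11106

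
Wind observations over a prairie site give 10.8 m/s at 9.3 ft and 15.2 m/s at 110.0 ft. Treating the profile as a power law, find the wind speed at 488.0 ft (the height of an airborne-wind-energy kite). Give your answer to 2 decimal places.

First find α: α = ln(V₂/V₁)/ln(z₂/z₁) = ln(15.2/10.8)/ln(110.0/9.3) = 0.34175/2.47047 = 0.1383
Extrapolate from 110.0 ft to 488.0 ft: V₃ = 15.2 × (488.0/110.0)^0.1383 = 15.2 × 1.2289 = 18.6788 m/s

18.68 m/s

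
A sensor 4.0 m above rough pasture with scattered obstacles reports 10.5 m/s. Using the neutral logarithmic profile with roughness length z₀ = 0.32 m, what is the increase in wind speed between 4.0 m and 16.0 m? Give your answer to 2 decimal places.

Log law: V₂ = V₁ · ln(z₂/z₀)/ln(z₁/z₀) = 10.5 × 3.9120/2.5257 = 16.2631 m/s
ΔV = 16.2631 − 10.5 = 5.7631 m/s

5.76 m/s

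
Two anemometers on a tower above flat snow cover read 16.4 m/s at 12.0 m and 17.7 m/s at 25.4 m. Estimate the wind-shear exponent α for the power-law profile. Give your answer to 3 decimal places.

Power law: V₂/V₁ = (z₂/z₁)^α ⇒ α = ln(V₂/V₁) / ln(z₂/z₁)
α = ln(17.7/16.4) / ln(25.4/12.0) = ln(1.0793) / ln(2.1167)
  = 0.07628 / 0.74984 = 0.10173

α ≈ 0.102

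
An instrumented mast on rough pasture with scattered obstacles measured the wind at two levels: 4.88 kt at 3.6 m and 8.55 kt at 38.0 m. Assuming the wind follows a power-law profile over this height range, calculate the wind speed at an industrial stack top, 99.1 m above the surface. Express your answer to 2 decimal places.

First find α: α = ln(V₂/V₁)/ln(z₂/z₁) = ln(8.55/4.88)/ln(38.0/3.6) = 0.56079/2.35665 = 0.2380
Extrapolate from 38.0 m to 99.1 m: V₃ = 8.55 × (99.1/38.0)^0.2380 = 8.55 × 1.2562 = 10.7405 kt

10.74 kt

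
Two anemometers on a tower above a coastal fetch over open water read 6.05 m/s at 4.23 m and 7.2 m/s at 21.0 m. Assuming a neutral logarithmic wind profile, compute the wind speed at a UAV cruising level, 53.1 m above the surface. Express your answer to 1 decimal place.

Log law: V ∝ ln(z/z₀). From the pair, with r = V₁/V₂ = 0.84028,
ln z₀ = (ln z₁ − r·ln z₂)/(1 − r) = (1.4422 − 0.84028×3.0445)/0.15972 = -6.9874 → z₀ = 0.0009234 m
V₃ = V₁ · ln(z₃/z₀)/ln(z₁/z₀) = 6.05 × 10.9596/8.4296 = 7.8658 m/s

7.9 m/s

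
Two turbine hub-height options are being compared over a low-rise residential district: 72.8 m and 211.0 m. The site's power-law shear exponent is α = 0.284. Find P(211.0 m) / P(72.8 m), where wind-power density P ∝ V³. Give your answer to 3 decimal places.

Speed ratio: V_B/V_A = (z_B/z_A)^α = (211.0/72.8)^0.284 = (2.8984)^0.284 = 1.35285
Power-density ratio: P_B/P_A = (V_B/V_A)³ = (1.35285)³ = 2.47601

2.476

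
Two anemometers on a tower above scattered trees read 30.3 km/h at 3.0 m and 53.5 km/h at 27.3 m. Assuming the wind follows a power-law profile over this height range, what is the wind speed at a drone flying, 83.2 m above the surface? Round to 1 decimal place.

71.3 km/h

First find α: α = ln(V₂/V₁)/ln(z₂/z₁) = ln(53.5/30.3)/ln(27.3/3.0) = 0.56853/2.20827 = 0.2575
Extrapolate from 27.3 m to 83.2 m: V₃ = 53.5 × (83.2/27.3)^0.2575 = 53.5 × 1.3323 = 71.2775 km/h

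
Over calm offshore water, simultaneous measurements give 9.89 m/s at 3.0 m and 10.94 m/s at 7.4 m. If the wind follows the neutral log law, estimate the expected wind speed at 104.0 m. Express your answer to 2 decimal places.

Log law: V ∝ ln(z/z₀). From the pair, with r = V₁/V₂ = 0.90402,
ln z₀ = (ln z₁ − r·ln z₂)/(1 − r) = (1.0986 − 0.90402×2.0015)/0.09598 = -7.4055 → z₀ = 0.0006079 m
V₃ = V₁ · ln(z₃/z₀)/ln(z₁/z₀) = 9.89 × 12.0499/8.5042 = 14.0136 m/s

14.01 m/s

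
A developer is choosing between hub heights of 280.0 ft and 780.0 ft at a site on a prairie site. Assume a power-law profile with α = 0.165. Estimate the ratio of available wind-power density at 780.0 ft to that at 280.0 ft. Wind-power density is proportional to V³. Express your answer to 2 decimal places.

1.66

Speed ratio: V_B/V_A = (z_B/z_A)^α = (780.0/280.0)^0.165 = (2.7857)^0.165 = 1.18417
Power-density ratio: P_B/P_A = (V_B/V_A)³ = (1.18417)³ = 1.66052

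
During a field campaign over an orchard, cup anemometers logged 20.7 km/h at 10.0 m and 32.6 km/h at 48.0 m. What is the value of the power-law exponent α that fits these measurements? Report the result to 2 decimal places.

α ≈ 0.29

Power law: V₂/V₁ = (z₂/z₁)^α ⇒ α = ln(V₂/V₁) / ln(z₂/z₁)
α = ln(32.6/20.7) / ln(48.0/10.0) = ln(1.5749) / ln(4.8000)
  = 0.45418 / 1.56862 = 0.28954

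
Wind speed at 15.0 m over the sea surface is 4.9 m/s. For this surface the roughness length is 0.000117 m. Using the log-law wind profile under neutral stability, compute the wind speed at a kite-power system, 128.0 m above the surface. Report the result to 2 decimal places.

5.79 m/s

Log law: V(z) ∝ ln(z/z₀), so V₂/V₁ = ln(z₂/z₀) / ln(z₁/z₀).
ln(128.0/0.000117) = 13.9054, ln(15.0/0.000117) = 11.7614
V₂ = 4.9 × 13.9054/11.7614 = 4.9 × 1.1823 = 5.7932 m/s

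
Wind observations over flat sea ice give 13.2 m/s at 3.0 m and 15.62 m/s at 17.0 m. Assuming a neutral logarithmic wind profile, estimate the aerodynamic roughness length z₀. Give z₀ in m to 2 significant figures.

Log law: V(z) ∝ ln(z/z₀). With r = V₁/V₂ = 13.2/15.62 = 0.84507,
r · ln(z₂/z₀) = ln(z₁/z₀) ⇒ ln z₀ = (ln z₁ − r·ln z₂)/(1 − r)
ln z₀ = (1.09861 − 0.84507×2.83321) / 0.15493 = -8.3628
z₀ = exp(-8.3628) = 0.0002334 m

z₀ ≈ 0.00023 m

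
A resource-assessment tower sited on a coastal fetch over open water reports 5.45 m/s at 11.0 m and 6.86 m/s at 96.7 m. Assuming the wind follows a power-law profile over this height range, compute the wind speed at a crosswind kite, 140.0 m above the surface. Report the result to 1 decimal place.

First find α: α = ln(V₂/V₁)/ln(z₂/z₁) = ln(6.86/5.45)/ln(96.7/11.0) = 0.23009/2.17372 = 0.1059
Extrapolate from 96.7 m to 140.0 m: V₃ = 6.86 × (140.0/96.7)^0.1059 = 6.86 × 1.0399 = 7.1340 m/s

7.1 m/s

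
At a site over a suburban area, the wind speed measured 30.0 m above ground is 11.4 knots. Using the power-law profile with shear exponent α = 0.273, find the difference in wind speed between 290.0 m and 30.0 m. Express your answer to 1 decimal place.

Power law: V₂ = V₁ · (z₂/z₁)^α = 11.4 × (9.6667)^0.273 = 21.1780 knots
ΔV = 21.1780 − 11.4 = 9.7780 knots

9.8 knots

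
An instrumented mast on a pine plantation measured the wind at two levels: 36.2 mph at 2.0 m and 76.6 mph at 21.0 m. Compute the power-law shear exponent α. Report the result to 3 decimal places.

Power law: V₂/V₁ = (z₂/z₁)^α ⇒ α = ln(V₂/V₁) / ln(z₂/z₁)
α = ln(76.6/36.2) / ln(21.0/2.0) = ln(2.1160) / ln(10.5000)
  = 0.74954 / 2.35138 = 0.31877

α ≈ 0.319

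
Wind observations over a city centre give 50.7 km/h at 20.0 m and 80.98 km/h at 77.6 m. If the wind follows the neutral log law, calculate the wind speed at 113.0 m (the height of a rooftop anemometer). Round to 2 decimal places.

89.37 km/h

Log law: V ∝ ln(z/z₀). From the pair, with r = V₁/V₂ = 0.62608,
ln z₀ = (ln z₁ − r·ln z₂)/(1 − r) = (2.9957 − 0.62608×4.3516)/0.37392 = 0.7256 → z₀ = 2.066 m
V₃ = V₁ · ln(z₃/z₀)/ln(z₁/z₀) = 50.7 × 4.0018/2.2702 = 89.3732 km/h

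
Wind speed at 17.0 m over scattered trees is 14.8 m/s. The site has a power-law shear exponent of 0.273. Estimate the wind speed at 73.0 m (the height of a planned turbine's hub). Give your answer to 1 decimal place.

22.0 m/s

Power-law profile: V₂ = V₁ · (z₂/z₁)^α
V₂ = 14.8 × (73.0/17.0)^0.273 = 14.8 × (4.2941)^0.273
    = 14.8 × 1.4886 = 22.0311 m/s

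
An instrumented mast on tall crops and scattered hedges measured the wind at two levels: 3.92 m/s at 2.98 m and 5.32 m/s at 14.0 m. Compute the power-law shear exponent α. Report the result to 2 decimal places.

α ≈ 0.20

Power law: V₂/V₁ = (z₂/z₁)^α ⇒ α = ln(V₂/V₁) / ln(z₂/z₁)
α = ln(5.32/3.92) / ln(14.0/2.98) = ln(1.3571) / ln(4.6980)
  = 0.30538 / 1.54713 = 0.19739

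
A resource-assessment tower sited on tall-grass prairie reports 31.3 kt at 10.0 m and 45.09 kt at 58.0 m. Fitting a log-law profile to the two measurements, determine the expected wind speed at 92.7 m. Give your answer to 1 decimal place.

48.8 kt

Log law: V ∝ ln(z/z₀). From the pair, with r = V₁/V₂ = 0.69417,
ln z₀ = (ln z₁ − r·ln z₂)/(1 − r) = (2.3026 − 0.69417×4.0604)/0.30583 = -1.6873 → z₀ = 0.1850 m
V₃ = V₁ · ln(z₃/z₀)/ln(z₁/z₀) = 31.3 × 6.2167/3.9899 = 48.7686 kt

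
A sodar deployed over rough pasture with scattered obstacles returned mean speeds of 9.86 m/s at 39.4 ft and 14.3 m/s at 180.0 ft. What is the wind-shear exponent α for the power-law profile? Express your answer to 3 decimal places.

α ≈ 0.245

Power law: V₂/V₁ = (z₂/z₁)^α ⇒ α = ln(V₂/V₁) / ln(z₂/z₁)
α = ln(14.3/9.86) / ln(180.0/39.4) = ln(1.4503) / ln(4.5685)
  = 0.37177 / 1.51919 = 0.24472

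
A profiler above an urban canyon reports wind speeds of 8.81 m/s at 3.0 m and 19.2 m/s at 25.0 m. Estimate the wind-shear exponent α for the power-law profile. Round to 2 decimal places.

Power law: V₂/V₁ = (z₂/z₁)^α ⇒ α = ln(V₂/V₁) / ln(z₂/z₁)
α = ln(19.2/8.81) / ln(25.0/3.0) = ln(2.1793) / ln(8.3333)
  = 0.77902 / 2.12026 = 0.36742

α ≈ 0.37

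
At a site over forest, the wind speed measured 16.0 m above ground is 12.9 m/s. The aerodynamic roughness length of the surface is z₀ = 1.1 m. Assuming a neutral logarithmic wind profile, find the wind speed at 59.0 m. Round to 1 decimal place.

19.2 m/s

Log law: V(z) ∝ ln(z/z₀), so V₂/V₁ = ln(z₂/z₀) / ln(z₁/z₀).
ln(59.0/1.1) = 3.9822, ln(16.0/1.1) = 2.6773
V₂ = 12.9 × 3.9822/2.6773 = 12.9 × 1.4874 = 19.1877 m/s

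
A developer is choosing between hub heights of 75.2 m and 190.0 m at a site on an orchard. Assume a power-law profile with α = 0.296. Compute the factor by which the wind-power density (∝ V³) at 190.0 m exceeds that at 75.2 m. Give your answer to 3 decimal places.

Speed ratio: V_B/V_A = (z_B/z_A)^α = (190.0/75.2)^0.296 = (2.5266)^0.296 = 1.31568
Power-density ratio: P_B/P_A = (V_B/V_A)³ = (1.31568)³ = 2.27747

2.277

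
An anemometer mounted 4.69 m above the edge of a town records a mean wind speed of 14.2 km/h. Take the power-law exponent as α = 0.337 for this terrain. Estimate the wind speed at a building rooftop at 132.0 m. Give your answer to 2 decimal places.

43.73 km/h

Power-law profile: V₂ = V₁ · (z₂/z₁)^α
V₂ = 14.2 × (132.0/4.69)^0.337 = 14.2 × (28.1450)^0.337
    = 14.2 × 3.0793 = 43.7257 km/h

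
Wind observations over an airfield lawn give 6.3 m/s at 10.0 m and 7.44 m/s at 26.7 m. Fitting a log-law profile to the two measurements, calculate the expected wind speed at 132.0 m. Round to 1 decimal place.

9.3 m/s

Log law: V ∝ ln(z/z₀). From the pair, with r = V₁/V₂ = 0.84677,
ln z₀ = (ln z₁ − r·ln z₂)/(1 − r) = (2.3026 − 0.84677×3.2847)/0.15323 = -3.1247 → z₀ = 0.04395 m
V₃ = V₁ · ln(z₃/z₀)/ln(z₁/z₀) = 6.3 × 8.0075/5.4273 = 9.2951 m/s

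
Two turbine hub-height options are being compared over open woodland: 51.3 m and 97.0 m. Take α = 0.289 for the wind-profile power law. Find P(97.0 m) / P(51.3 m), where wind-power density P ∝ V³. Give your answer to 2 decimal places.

Speed ratio: V_B/V_A = (z_B/z_A)^α = (97.0/51.3)^0.289 = (1.8908)^0.289 = 1.20213
Power-density ratio: P_B/P_A = (V_B/V_A)³ = (1.20213)³ = 1.73724

1.74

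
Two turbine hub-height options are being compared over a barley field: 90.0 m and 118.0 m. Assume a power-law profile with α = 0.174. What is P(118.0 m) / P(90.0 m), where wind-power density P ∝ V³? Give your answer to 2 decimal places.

1.15

Speed ratio: V_B/V_A = (z_B/z_A)^α = (118.0/90.0)^0.174 = (1.3111)^0.174 = 1.04826
Power-density ratio: P_B/P_A = (V_B/V_A)³ = (1.04826)³ = 1.15188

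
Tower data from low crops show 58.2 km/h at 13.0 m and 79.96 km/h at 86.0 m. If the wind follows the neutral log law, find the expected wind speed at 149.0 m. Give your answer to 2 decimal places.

86.29 km/h

Log law: V ∝ ln(z/z₀). From the pair, with r = V₁/V₂ = 0.72786,
ln z₀ = (ln z₁ − r·ln z₂)/(1 − r) = (2.5649 − 0.72786×4.4543)/0.27214 = -2.4885 → z₀ = 0.08303 m
V₃ = V₁ · ln(z₃/z₀)/ln(z₁/z₀) = 58.2 × 7.4924/5.0534 = 86.2897 km/h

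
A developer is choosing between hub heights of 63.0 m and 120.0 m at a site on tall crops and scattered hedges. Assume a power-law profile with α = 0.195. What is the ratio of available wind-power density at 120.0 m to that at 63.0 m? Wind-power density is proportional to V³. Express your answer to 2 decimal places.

Speed ratio: V_B/V_A = (z_B/z_A)^α = (120.0/63.0)^0.195 = (1.9048)^0.195 = 1.13388
Power-density ratio: P_B/P_A = (V_B/V_A)³ = (1.13388)³ = 1.45783

1.46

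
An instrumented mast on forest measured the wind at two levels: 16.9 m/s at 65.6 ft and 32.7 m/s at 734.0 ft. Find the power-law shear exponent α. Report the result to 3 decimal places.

Power law: V₂/V₁ = (z₂/z₁)^α ⇒ α = ln(V₂/V₁) / ln(z₂/z₁)
α = ln(32.7/16.9) / ln(734.0/65.6) = ln(1.9349) / ln(11.1890)
  = 0.66006 / 2.41493 = 0.27332

α ≈ 0.273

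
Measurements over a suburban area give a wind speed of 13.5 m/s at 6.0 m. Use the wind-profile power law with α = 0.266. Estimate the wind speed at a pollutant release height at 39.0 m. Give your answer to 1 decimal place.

22.2 m/s

Power-law profile: V₂ = V₁ · (z₂/z₁)^α
V₂ = 13.5 × (39.0/6.0)^0.266 = 13.5 × (6.5000)^0.266
    = 13.5 × 1.6453 = 22.2110 m/s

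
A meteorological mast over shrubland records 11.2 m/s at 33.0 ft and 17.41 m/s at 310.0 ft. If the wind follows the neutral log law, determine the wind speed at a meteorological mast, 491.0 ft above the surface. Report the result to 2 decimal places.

18.68 m/s

Log law: V ∝ ln(z/z₀). From the pair, with r = V₁/V₂ = 0.64331,
ln z₀ = (ln z₁ − r·ln z₂)/(1 − r) = (3.4965 − 0.64331×5.7366)/0.35669 = -0.5435 → z₀ = 0.5807 ft
V₃ = V₁ · ln(z₃/z₀)/ln(z₁/z₀) = 11.2 × 6.7400/4.0401 = 18.6849 m/s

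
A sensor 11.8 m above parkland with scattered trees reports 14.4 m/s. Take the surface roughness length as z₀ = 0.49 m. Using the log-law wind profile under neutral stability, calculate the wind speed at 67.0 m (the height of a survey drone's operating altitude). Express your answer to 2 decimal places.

22.26 m/s

Log law: V(z) ∝ ln(z/z₀), so V₂/V₁ = ln(z₂/z₀) / ln(z₁/z₀).
ln(67.0/0.49) = 4.9180, ln(11.8/0.49) = 3.1814
V₂ = 14.4 × 4.9180/3.1814 = 14.4 × 1.5458 = 22.2602 m/s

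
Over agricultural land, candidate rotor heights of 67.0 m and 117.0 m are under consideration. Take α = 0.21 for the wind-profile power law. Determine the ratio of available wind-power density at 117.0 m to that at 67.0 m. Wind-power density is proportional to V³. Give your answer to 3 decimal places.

Speed ratio: V_B/V_A = (z_B/z_A)^α = (117.0/67.0)^0.21 = (1.7463)^0.21 = 1.12420
Power-density ratio: P_B/P_A = (V_B/V_A)³ = (1.12420)³ = 1.42079

1.421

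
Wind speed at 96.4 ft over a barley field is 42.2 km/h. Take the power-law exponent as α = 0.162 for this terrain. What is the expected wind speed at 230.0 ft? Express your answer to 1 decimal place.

Power-law profile: V₂ = V₁ · (z₂/z₁)^α
V₂ = 42.2 × (230.0/96.4)^0.162 = 42.2 × (2.3859)^0.162
    = 42.2 × 1.1513 = 48.5838 km/h

48.6 km/h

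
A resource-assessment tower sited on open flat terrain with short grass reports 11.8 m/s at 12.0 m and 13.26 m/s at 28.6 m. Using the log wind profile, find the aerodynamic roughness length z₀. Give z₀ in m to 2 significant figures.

z₀ ≈ 0.011 m

Log law: V(z) ∝ ln(z/z₀). With r = V₁/V₂ = 11.8/13.26 = 0.88989,
r · ln(z₂/z₀) = ln(z₁/z₀) ⇒ ln z₀ = (ln z₁ − r·ln z₂)/(1 − r)
ln z₀ = (2.48491 − 0.88989×3.35341) / 0.11011 = -4.5345
z₀ = exp(-4.5345) = 0.01073 m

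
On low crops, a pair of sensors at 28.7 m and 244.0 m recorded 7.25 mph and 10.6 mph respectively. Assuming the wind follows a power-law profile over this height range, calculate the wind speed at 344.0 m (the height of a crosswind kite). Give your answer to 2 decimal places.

11.27 mph

First find α: α = ln(V₂/V₁)/ln(z₂/z₁) = ln(10.6/7.25)/ln(244.0/28.7) = 0.37985/2.14027 = 0.1775
Extrapolate from 244.0 m to 344.0 m: V₃ = 10.6 × (344.0/244.0)^0.1775 = 10.6 × 1.0629 = 11.2663 mph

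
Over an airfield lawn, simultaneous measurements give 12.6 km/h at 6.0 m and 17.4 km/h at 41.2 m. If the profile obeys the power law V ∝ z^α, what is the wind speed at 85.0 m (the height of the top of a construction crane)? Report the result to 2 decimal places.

First find α: α = ln(V₂/V₁)/ln(z₂/z₁) = ln(17.4/12.6)/ln(41.2/6.0) = 0.32277/1.92668 = 0.1675
Extrapolate from 41.2 m to 85.0 m: V₃ = 17.4 × (85.0/41.2)^0.1675 = 17.4 × 1.1290 = 19.6445 km/h

19.64 km/h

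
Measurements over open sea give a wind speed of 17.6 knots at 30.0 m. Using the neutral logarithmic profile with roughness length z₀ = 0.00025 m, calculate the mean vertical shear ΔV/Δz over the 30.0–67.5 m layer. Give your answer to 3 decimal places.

Log law: V₂ = V₁ · ln(z₂/z₀)/ln(z₁/z₀) = 17.6 × 12.5062/11.6952 = 18.8204 knots
ΔV/Δz = (18.8204 − 17.6)/(67.5 − 30.0) = 1.2204/37.5000 = 0.03254 knots/m

0.033 knots/m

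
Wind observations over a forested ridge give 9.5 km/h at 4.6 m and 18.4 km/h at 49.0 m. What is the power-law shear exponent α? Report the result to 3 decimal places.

α ≈ 0.279

Power law: V₂/V₁ = (z₂/z₁)^α ⇒ α = ln(V₂/V₁) / ln(z₂/z₁)
α = ln(18.4/9.5) / ln(49.0/4.6) = ln(1.9368) / ln(10.6522)
  = 0.66106 / 2.36576 = 0.27943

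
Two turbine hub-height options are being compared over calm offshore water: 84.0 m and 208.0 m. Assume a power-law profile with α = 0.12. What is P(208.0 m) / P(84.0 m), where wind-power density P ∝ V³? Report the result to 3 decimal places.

1.386

Speed ratio: V_B/V_A = (z_B/z_A)^α = (208.0/84.0)^0.12 = (2.4762)^0.12 = 1.11495
Power-density ratio: P_B/P_A = (V_B/V_A)³ = (1.11495)³ = 1.38600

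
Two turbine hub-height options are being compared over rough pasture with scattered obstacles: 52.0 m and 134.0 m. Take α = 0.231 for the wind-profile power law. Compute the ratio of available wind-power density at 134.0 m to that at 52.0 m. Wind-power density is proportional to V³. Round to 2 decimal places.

Speed ratio: V_B/V_A = (z_B/z_A)^α = (134.0/52.0)^0.231 = (2.5769)^0.231 = 1.24441
Power-density ratio: P_B/P_A = (V_B/V_A)³ = (1.24441)³ = 1.92705

1.93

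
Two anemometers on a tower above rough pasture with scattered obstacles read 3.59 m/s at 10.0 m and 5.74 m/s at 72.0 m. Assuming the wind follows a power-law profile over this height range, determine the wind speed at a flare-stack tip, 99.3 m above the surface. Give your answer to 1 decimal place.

First find α: α = ln(V₂/V₁)/ln(z₂/z₁) = ln(5.74/3.59)/ln(72.0/10.0) = 0.46931/1.97408 = 0.2377
Extrapolate from 72.0 m to 99.3 m: V₃ = 5.74 × (99.3/72.0)^0.2377 = 5.74 × 1.0794 = 6.1959 m/s

6.2 m/s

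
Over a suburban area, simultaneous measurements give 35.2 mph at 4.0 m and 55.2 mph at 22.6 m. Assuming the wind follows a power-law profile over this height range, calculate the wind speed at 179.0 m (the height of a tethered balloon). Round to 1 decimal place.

First find α: α = ln(V₂/V₁)/ln(z₂/z₁) = ln(55.2/35.2)/ln(22.6/4.0) = 0.44992/1.73166 = 0.2598
Extrapolate from 22.6 m to 179.0 m: V₃ = 55.2 × (179.0/22.6)^0.2598 = 55.2 × 1.7120 = 94.5039 mph

94.5 mph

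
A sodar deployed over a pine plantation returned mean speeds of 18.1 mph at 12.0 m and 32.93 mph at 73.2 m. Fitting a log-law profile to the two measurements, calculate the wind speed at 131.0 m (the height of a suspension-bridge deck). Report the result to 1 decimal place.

Log law: V ∝ ln(z/z₀). From the pair, with r = V₁/V₂ = 0.54965,
ln z₀ = (ln z₁ − r·ln z₂)/(1 − r) = (2.4849 − 0.54965×4.2932)/0.45035 = 0.2779 → z₀ = 1.320 m
V₃ = V₁ · ln(z₃/z₀)/ln(z₁/z₀) = 18.1 × 4.5973/2.2070 = 37.7031 mph

37.7 mph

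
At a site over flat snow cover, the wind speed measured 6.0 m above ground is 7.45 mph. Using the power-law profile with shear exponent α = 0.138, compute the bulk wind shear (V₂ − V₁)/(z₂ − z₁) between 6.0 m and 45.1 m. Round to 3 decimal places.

0.061 mph/m

Power law: V₂ = V₁ · (z₂/z₁)^α = 7.45 × (7.5167)^0.138 = 9.8412 mph
ΔV/Δz = (9.8412 − 7.45)/(45.1 − 6.0) = 2.3912/39.1000 = 0.06116 mph/m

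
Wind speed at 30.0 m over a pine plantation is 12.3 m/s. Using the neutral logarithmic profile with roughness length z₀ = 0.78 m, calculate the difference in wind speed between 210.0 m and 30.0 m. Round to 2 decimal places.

Log law: V₂ = V₁ · ln(z₂/z₀)/ln(z₁/z₀) = 12.3 × 5.5956/3.6497 = 18.8581 m/s
ΔV = 18.8581 − 12.3 = 6.5581 m/s

6.56 m/s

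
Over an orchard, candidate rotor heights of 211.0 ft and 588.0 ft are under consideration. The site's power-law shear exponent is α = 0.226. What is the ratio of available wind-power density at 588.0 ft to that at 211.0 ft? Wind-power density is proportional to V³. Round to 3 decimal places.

2.003

Speed ratio: V_B/V_A = (z_B/z_A)^α = (588.0/211.0)^0.226 = (2.7867)^0.226 = 1.26064
Power-density ratio: P_B/P_A = (V_B/V_A)³ = (1.26064)³ = 2.00343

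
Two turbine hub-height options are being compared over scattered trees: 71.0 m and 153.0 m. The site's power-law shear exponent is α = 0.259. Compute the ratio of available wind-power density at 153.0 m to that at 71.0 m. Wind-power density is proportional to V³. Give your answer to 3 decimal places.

1.816

Speed ratio: V_B/V_A = (z_B/z_A)^α = (153.0/71.0)^0.259 = (2.1549)^0.259 = 1.22000
Power-density ratio: P_B/P_A = (V_B/V_A)³ = (1.22000)³ = 1.81584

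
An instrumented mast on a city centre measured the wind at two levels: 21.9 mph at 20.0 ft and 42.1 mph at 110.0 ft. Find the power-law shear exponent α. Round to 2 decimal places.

α ≈ 0.38

Power law: V₂/V₁ = (z₂/z₁)^α ⇒ α = ln(V₂/V₁) / ln(z₂/z₁)
α = ln(42.1/21.9) / ln(110.0/20.0) = ln(1.9224) / ln(5.5000)
  = 0.65356 / 1.70475 = 0.38338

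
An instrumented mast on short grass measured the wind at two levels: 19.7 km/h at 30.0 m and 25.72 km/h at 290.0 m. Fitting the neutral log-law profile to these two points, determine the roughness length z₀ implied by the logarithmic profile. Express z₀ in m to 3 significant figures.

Log law: V(z) ∝ ln(z/z₀). With r = V₁/V₂ = 19.7/25.72 = 0.76594,
r · ln(z₂/z₀) = ln(z₁/z₀) ⇒ ln z₀ = (ln z₁ − r·ln z₂)/(1 − r)
ln z₀ = (3.40120 − 0.76594×5.66988) / 0.23406 = -4.0229
z₀ = exp(-4.0229) = 0.01790 m

z₀ ≈ 0.0179 m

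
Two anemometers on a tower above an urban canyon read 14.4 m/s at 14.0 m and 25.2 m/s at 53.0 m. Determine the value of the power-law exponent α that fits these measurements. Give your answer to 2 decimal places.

α ≈ 0.42

Power law: V₂/V₁ = (z₂/z₁)^α ⇒ α = ln(V₂/V₁) / ln(z₂/z₁)
α = ln(25.2/14.4) / ln(53.0/14.0) = ln(1.7500) / ln(3.7857)
  = 0.55962 / 1.33123 = 0.42037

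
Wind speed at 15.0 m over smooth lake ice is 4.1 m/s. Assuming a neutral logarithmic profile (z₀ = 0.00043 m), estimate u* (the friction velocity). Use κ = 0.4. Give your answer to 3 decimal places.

u* ≈ 0.157 m/s

Log law: V(z) = (u*/κ) · ln(z/z₀) ⇒ u* = κ · V / ln(z/z₀)
u* = 0.4 × 4.1 / ln(15.0/0.00043) = 0.4 × 4.1 / 10.4598
   = 1.6400 / 10.4598 = 0.1568 m/s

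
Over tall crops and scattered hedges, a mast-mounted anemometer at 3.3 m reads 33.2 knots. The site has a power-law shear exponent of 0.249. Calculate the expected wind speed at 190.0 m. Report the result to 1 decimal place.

Power-law profile: V₂ = V₁ · (z₂/z₁)^α
V₂ = 33.2 × (190.0/3.3)^0.249 = 33.2 × (57.5758)^0.249
    = 33.2 × 2.7435 = 91.0831 knots

91.1 knots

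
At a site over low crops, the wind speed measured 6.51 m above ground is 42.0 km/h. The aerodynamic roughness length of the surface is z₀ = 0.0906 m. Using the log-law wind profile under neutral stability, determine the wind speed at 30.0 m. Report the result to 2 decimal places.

57.01 km/h

Log law: V(z) ∝ ln(z/z₀), so V₂/V₁ = ln(z₂/z₀) / ln(z₁/z₀).
ln(30.0/0.0906) = 5.8025, ln(6.51/0.0906) = 4.2746
V₂ = 42.0 × 5.8025/4.2746 = 42.0 × 1.3574 = 57.0118 km/h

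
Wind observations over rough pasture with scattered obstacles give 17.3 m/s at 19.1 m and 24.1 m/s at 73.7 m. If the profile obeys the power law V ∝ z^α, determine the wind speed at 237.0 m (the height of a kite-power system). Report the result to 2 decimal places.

32.10 m/s

First find α: α = ln(V₂/V₁)/ln(z₂/z₁) = ln(24.1/17.3)/ln(73.7/19.1) = 0.33151/1.35031 = 0.2455
Extrapolate from 73.7 m to 237.0 m: V₃ = 24.1 × (237.0/73.7)^0.2455 = 24.1 × 1.3321 = 32.1037 m/s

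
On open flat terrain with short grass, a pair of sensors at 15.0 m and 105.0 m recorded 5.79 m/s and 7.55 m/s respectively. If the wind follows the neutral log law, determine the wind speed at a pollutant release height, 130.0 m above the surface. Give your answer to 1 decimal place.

Log law: V ∝ ln(z/z₀). From the pair, with r = V₁/V₂ = 0.76689,
ln z₀ = (ln z₁ − r·ln z₂)/(1 − r) = (2.7081 − 0.76689×4.6540)/0.23311 = -3.6936 → z₀ = 0.02488 m
V₃ = V₁ · ln(z₃/z₀)/ln(z₁/z₀) = 5.79 × 8.5611/6.4016 = 7.7432 m/s

7.7 m/s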